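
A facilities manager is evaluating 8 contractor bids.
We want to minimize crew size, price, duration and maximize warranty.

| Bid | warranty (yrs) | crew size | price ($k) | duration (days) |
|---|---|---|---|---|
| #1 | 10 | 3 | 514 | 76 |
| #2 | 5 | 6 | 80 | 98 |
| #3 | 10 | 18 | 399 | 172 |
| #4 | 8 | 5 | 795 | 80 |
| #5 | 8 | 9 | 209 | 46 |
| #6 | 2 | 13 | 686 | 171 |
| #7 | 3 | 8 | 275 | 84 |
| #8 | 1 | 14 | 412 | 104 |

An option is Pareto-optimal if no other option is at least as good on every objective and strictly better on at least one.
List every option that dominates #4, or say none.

#1: warranty 10≥8, crew size 3≤5, price 514≤795, duration 76≤80 — dominates #4.
Others (#2, #3, #5, #6, #7, #8) are each worse than #4 on at least one objective.

#1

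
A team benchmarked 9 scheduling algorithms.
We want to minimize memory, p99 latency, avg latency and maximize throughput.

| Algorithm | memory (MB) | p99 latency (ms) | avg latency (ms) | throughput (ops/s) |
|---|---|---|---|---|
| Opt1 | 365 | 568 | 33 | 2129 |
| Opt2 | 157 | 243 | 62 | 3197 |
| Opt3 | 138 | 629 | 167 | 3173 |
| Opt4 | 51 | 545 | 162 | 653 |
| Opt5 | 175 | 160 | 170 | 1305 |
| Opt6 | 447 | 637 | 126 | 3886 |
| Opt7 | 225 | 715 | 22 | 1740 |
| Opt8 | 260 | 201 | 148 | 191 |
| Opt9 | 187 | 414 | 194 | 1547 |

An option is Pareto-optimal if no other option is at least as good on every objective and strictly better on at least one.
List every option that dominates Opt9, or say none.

Opt2

Opt2: memory 157≤187, p99 latency 243≤414, avg latency 62≤194, throughput 3197≥1547 — dominates Opt9.
Others (Opt1, Opt3, Opt4, Opt5, Opt6, Opt7, Opt8) are each worse than Opt9 on at least one objective.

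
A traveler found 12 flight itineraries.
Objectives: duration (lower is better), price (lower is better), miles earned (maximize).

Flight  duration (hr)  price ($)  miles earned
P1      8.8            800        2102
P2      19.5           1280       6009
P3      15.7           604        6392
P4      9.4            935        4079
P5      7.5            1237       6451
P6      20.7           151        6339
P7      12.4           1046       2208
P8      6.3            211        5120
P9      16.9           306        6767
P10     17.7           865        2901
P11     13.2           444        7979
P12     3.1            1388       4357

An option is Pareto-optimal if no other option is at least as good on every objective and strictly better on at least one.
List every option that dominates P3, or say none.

P11

P11: duration 13.2≤15.7, price 444≤604, miles earned 7979≥6392 — dominates P3.
Others (P1, P2, P4, P5, P6, P7, P8, P9, P10, P12) are each worse than P3 on at least one objective.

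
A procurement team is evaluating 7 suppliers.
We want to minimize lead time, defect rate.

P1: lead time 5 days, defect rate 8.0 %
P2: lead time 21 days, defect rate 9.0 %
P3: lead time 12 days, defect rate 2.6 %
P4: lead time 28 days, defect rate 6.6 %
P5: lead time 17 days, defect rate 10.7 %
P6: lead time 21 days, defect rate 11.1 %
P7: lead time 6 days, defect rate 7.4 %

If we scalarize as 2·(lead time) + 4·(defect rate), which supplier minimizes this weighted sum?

P1: 2·5 + 4·8.0 = 42.0
P2: 2·21 + 4·9.0 = 78.0
P3: 2·12 + 4·2.6 = 34.4
P4: 2·28 + 4·6.6 = 82.4
P5: 2·17 + 4·10.7 = 76.8
P6: 2·21 + 4·11.1 = 86.4
P7: 2·6 + 4·7.4 = 41.6
Lowest: P3 at 34.4.

P3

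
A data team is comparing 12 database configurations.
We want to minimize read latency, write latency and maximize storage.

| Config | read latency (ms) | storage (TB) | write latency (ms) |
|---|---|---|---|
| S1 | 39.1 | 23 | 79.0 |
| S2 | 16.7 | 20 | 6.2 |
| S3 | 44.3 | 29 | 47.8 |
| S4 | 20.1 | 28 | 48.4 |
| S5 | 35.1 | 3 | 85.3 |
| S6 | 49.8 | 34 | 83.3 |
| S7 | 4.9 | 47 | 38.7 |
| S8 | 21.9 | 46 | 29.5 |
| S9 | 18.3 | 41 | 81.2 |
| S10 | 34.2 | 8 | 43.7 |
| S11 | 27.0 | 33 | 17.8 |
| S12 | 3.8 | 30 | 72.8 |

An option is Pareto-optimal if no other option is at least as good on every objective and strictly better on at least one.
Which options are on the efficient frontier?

S1: dominated by S4 (read latency 20.1≤39.1, storage 28≥23, write latency 48.4≤79.0).
S2: not dominated (best write latency).
S3: dominated by S7 (read latency 4.9≤44.3, storage 47≥29, write latency 38.7≤47.8).
S4: dominated by S7 (read latency 4.9≤20.1, storage 47≥28, write latency 38.7≤48.4).
S5: dominated by S2 (read latency 16.7≤35.1, storage 20≥3, write latency 6.2≤85.3).
S6: dominated by S7 (read latency 4.9≤49.8, storage 47≥34, write latency 38.7≤83.3).
S7: not dominated (best storage).
S8: not dominated.
S9: dominated by S7 (read latency 4.9≤18.3, storage 47≥41, write latency 38.7≤81.2).
S10: dominated by S2 (read latency 16.7≤34.2, storage 20≥8, write latency 6.2≤43.7).
S11: not dominated.
S12: not dominated (best read latency).

S2, S7, S8, S11, S12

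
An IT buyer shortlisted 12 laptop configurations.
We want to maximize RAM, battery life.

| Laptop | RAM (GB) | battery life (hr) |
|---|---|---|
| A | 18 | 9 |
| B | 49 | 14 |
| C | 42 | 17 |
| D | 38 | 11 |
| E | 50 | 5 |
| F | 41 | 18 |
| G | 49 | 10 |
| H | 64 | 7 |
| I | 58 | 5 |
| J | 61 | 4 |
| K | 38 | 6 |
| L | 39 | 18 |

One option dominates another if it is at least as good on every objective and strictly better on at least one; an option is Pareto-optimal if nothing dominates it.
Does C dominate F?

No

C vs F: C is worse on battery life (17 vs 18), so it does not dominate F.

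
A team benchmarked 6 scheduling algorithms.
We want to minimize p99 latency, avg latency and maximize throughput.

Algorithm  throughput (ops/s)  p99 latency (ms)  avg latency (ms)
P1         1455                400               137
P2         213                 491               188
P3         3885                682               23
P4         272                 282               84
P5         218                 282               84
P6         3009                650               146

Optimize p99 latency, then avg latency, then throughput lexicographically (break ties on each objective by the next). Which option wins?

First minimize p99 latency: best is 282, kept {P4, P5}.
Then minimize avg latency: best is 84, kept {P4, P5}.
Then maximize throughput: best is 272, kept {P4}.

P4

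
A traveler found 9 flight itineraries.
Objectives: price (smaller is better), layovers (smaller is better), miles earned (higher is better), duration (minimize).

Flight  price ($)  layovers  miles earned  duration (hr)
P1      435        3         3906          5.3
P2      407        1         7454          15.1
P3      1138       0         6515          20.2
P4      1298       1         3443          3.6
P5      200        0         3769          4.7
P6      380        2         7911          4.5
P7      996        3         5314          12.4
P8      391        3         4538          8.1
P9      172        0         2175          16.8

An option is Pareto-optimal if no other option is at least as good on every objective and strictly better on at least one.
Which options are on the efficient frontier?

P1: dominated by P6 (price 380≤435, layovers 2≤3, miles earned 7911≥3906, duration 4.5≤5.3).
P2: not dominated.
P3: not dominated.
P4: not dominated (best duration).
P5: not dominated.
P6: not dominated (best miles earned).
P7: dominated by P6 (price 380≤996, layovers 2≤3, miles earned 7911≥5314, duration 4.5≤12.4).
P8: dominated by P6 (price 380≤391, layovers 2≤3, miles earned 7911≥4538, duration 4.5≤8.1).
P9: not dominated (best price).

P2, P3, P4, P5, P6, P9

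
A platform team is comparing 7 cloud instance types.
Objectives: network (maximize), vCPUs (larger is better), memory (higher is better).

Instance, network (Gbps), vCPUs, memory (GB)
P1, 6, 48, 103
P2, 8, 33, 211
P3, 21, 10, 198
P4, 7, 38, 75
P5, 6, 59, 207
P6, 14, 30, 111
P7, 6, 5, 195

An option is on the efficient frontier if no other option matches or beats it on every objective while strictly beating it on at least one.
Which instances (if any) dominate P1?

P5: network 6≥6, vCPUs 59≥48, memory 207≥103 — dominates P1.
Others (P2, P3, P4, P6, P7) are each worse than P1 on at least one objective.

P5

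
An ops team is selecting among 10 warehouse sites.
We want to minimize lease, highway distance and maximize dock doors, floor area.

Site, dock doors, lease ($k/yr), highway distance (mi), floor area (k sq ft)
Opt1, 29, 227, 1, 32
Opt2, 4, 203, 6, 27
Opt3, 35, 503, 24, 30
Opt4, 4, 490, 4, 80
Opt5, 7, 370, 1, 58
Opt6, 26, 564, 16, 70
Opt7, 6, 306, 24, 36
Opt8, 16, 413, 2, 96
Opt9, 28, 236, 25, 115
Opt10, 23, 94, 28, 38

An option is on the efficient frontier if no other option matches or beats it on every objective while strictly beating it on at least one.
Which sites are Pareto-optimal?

Opt1: not dominated.
Opt2: not dominated.
Opt3: not dominated (best dock doors).
Opt4: dominated by Opt8 (dock doors 16≥4, lease 413≤490, highway distance 2≤4, floor area 96≥80).
Opt5: not dominated.
Opt6: not dominated.
Opt7: not dominated.
Opt8: not dominated.
Opt9: not dominated (best floor area).
Opt10: not dominated (best lease).

Opt1, Opt2, Opt3, Opt5, Opt6, Opt7, Opt8, Opt9, Opt10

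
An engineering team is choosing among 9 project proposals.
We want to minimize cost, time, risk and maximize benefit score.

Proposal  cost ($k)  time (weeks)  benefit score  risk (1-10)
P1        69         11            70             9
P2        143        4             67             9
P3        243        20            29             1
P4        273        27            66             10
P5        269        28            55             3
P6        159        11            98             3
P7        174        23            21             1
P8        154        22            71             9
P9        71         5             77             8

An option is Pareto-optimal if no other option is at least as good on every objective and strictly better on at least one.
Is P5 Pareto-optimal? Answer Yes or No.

P6 vs P5: cost 159≤269, time 11≤28, benefit score 98≥55, risk 3≤3 — P6 is at least as good on every objective and strictly better on at least one, so P6 dominates P5.

No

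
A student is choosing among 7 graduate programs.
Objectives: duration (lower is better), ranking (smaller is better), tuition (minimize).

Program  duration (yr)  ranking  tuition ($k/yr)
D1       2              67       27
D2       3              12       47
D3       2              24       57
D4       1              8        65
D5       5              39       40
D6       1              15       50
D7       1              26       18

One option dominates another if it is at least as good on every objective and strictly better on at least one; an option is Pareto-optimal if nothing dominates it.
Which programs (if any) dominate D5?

D7

D7: duration 1≤5, ranking 26≤39, tuition 18≤40 — dominates D5.
Others (D1, D2, D3, D4, D6) are each worse than D5 on at least one objective.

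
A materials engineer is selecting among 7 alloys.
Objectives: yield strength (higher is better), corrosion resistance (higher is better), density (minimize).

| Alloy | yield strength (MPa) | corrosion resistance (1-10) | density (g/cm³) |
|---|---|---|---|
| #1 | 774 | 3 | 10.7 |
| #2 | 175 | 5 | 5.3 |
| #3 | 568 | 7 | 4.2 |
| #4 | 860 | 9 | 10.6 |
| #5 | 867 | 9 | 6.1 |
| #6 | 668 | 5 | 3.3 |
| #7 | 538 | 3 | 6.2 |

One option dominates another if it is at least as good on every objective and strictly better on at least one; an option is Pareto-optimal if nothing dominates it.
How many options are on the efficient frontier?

#1: dominated by #4 (yield strength 860≥774, corrosion resistance 9≥3, density 10.6≤10.7).
#2: dominated by #3 (yield strength 568≥175, corrosion resistance 7≥5, density 4.2≤5.3).
#3: not dominated.
#4: dominated by #5 (yield strength 867≥860, corrosion resistance 9≥9, density 6.1≤10.6).
#5: not dominated (best yield strength).
#6: not dominated (best density).
#7: dominated by #3 (yield strength 568≥538, corrosion resistance 7≥3, density 4.2≤6.2).
Pareto-optimal: #3, #5, #6 → 3.

3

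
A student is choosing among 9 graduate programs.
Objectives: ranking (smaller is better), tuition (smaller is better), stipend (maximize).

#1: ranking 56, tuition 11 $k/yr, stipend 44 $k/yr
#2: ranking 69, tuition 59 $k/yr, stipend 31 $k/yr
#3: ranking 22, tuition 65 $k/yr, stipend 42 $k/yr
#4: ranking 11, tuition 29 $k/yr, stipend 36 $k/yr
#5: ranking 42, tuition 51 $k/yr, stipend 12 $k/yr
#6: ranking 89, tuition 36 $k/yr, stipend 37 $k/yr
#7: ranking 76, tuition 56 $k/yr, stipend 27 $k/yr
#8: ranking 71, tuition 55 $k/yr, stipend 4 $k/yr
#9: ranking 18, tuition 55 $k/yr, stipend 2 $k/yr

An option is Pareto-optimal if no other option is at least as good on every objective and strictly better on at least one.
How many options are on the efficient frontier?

#1: not dominated (best tuition).
#2: dominated by #1 (ranking 56≤69, tuition 11≤59, stipend 44≥31).
#3: not dominated.
#4: not dominated (best ranking).
#5: dominated by #4 (ranking 11≤42, tuition 29≤51, stipend 36≥12).
#6: dominated by #1 (ranking 56≤89, tuition 11≤36, stipend 44≥37).
#7: dominated by #1 (ranking 56≤76, tuition 11≤56, stipend 44≥27).
#8: dominated by #1 (ranking 56≤71, tuition 11≤55, stipend 44≥4).
#9: dominated by #4 (ranking 11≤18, tuition 29≤55, stipend 36≥2).
Pareto-optimal: #1, #3, #4 → 3.

3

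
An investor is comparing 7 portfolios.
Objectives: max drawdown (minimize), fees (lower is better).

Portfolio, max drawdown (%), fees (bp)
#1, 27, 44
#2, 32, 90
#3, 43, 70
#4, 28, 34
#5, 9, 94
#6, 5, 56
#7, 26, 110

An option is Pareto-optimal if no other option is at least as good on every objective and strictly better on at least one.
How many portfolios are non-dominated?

3

#1: not dominated.
#2: dominated by #1 (max drawdown 27≤32, fees 44≤90).
#3: dominated by #1 (max drawdown 27≤43, fees 44≤70).
#4: not dominated (best fees).
#5: dominated by #6 (max drawdown 5≤9, fees 56≤94).
#6: not dominated (best max drawdown).
#7: dominated by #5 (max drawdown 9≤26, fees 94≤110).
Pareto-optimal: #1, #4, #6 → 3.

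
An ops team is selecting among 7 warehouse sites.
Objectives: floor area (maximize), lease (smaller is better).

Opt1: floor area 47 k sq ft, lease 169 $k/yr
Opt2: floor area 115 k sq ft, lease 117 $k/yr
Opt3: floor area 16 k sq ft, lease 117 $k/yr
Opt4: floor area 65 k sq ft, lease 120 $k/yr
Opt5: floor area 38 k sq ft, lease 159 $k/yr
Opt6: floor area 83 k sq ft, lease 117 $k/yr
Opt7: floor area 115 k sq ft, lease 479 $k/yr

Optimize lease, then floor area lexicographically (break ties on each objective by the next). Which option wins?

Opt2

First minimize lease: best is 117, kept {Opt2, Opt3, Opt6}.
Then maximize floor area: best is 115, kept {Opt2}.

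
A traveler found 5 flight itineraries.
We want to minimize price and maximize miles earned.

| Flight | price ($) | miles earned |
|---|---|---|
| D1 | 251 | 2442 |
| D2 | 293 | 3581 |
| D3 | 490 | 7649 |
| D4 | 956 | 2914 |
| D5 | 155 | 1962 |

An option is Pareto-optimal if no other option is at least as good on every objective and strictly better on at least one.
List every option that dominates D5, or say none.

D1: worse on price (251 vs 155).
D2: worse on price (293 vs 155).
D3: worse on price (490 vs 155).
D4: worse on price (956 vs 155).
No option dominates D5.

none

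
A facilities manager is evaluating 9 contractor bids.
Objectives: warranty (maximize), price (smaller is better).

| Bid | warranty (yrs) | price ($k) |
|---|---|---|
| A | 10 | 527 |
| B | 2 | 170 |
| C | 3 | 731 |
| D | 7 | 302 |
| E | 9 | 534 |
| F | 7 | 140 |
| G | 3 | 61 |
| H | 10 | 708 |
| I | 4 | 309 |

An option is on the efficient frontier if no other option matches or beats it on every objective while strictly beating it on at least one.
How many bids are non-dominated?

A: not dominated.
B: dominated by F (warranty 7≥2, price 140≤170).
C: dominated by A (warranty 10≥3, price 527≤731).
D: dominated by F (warranty 7≥7, price 140≤302).
E: dominated by A (warranty 10≥9, price 527≤534).
F: not dominated.
G: not dominated (best price).
H: dominated by A (warranty 10≥10, price 527≤708).
I: dominated by D (warranty 7≥4, price 302≤309).
Pareto-optimal: A, F, G → 3.

3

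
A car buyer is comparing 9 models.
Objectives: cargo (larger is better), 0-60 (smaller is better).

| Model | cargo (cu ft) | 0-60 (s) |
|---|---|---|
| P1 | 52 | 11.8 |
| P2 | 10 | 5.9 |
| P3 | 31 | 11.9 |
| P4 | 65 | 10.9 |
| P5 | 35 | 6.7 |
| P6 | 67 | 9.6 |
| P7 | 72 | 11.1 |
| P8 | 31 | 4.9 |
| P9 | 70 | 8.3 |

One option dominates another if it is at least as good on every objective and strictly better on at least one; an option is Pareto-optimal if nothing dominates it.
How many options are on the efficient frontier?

4

P1: dominated by P4 (cargo 65≥52, 0-60 10.9≤11.8).
P2: dominated by P8 (cargo 31≥10, 0-60 4.9≤5.9).
P3: dominated by P1 (cargo 52≥31, 0-60 11.8≤11.9).
P4: dominated by P6 (cargo 67≥65, 0-60 9.6≤10.9).
P5: not dominated.
P6: dominated by P9 (cargo 70≥67, 0-60 8.3≤9.6).
P7: not dominated (best cargo).
P8: not dominated (best 0-60).
P9: not dominated.
Pareto-optimal: P5, P7, P8, P9 → 4.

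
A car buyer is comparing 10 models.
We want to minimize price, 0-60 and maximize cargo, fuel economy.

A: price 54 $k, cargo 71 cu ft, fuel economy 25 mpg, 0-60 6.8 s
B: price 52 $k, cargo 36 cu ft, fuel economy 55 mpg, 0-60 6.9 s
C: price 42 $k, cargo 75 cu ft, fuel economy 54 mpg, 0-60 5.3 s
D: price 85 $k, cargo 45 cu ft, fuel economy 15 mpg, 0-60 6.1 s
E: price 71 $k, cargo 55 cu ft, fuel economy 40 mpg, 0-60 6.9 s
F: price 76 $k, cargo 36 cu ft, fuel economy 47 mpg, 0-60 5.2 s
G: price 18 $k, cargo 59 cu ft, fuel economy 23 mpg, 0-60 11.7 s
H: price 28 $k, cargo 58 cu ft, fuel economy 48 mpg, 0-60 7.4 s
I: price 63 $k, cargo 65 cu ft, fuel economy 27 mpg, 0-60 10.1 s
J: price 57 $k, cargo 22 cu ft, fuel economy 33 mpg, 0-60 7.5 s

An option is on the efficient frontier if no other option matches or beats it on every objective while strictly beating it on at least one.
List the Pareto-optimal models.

B, C, F, G, H

A: dominated by C (price 42≤54, cargo 75≥71, fuel economy 54≥25, 0-60 5.3≤6.8).
B: not dominated (best fuel economy).
C: not dominated (best cargo).
D: dominated by C (price 42≤85, cargo 75≥45, fuel economy 54≥15, 0-60 5.3≤6.1).
E: dominated by C (price 42≤71, cargo 75≥55, fuel economy 54≥40, 0-60 5.3≤6.9).
F: not dominated (best 0-60).
G: not dominated (best price).
H: not dominated.
I: dominated by C (price 42≤63, cargo 75≥65, fuel economy 54≥27, 0-60 5.3≤10.1).
J: dominated by B (price 52≤57, cargo 36≥22, fuel economy 55≥33, 0-60 6.9≤7.5).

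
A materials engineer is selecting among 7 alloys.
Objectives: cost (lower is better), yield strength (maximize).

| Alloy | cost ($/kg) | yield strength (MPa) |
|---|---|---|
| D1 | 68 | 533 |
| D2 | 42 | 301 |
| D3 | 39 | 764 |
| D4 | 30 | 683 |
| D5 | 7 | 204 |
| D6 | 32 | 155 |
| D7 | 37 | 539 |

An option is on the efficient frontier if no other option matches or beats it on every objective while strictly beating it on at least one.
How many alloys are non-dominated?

3

D1: dominated by D3 (cost 39≤68, yield strength 764≥533).
D2: dominated by D3 (cost 39≤42, yield strength 764≥301).
D3: not dominated (best yield strength).
D4: not dominated.
D5: not dominated (best cost).
D6: dominated by D4 (cost 30≤32, yield strength 683≥155).
D7: dominated by D4 (cost 30≤37, yield strength 683≥539).
Pareto-optimal: D3, D4, D5 → 3.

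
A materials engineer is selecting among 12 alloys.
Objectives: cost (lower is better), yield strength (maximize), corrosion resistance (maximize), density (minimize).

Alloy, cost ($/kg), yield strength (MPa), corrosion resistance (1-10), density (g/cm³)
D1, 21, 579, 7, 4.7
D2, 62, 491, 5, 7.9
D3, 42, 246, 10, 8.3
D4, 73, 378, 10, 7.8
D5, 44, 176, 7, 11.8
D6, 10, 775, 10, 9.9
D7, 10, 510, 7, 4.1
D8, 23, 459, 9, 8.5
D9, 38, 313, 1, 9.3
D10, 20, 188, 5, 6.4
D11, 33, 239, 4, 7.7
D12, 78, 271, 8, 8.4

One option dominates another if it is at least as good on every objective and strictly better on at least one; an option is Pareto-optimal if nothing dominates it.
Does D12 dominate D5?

D12 vs D5: D12 is worse on cost (78 vs 44), so it does not dominate D5.

No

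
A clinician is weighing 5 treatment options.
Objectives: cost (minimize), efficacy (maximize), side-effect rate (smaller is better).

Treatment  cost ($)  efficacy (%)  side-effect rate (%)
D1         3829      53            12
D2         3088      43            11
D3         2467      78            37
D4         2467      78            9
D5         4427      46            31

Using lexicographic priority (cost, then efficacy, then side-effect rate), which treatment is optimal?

D4

First minimize cost: best is 2467, kept {D3, D4}.
Then maximize efficacy: best is 78, kept {D3, D4}.
Then minimize side-effect rate: best is 9, kept {D4}.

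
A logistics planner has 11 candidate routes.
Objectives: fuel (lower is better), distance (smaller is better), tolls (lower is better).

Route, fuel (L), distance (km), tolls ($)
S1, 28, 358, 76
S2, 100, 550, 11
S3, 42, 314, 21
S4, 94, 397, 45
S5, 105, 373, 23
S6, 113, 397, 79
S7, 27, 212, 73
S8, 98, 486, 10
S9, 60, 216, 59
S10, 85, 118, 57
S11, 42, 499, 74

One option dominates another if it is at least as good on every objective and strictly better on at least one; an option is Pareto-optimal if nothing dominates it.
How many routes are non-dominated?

S1: dominated by S7 (fuel 27≤28, distance 212≤358, tolls 73≤76).
S2: dominated by S8 (fuel 98≤100, distance 486≤550, tolls 10≤11).
S3: not dominated.
S4: dominated by S3 (fuel 42≤94, distance 314≤397, tolls 21≤45).
S5: dominated by S3 (fuel 42≤105, distance 314≤373, tolls 21≤23).
S6: dominated by S1 (fuel 28≤113, distance 358≤397, tolls 76≤79).
S7: not dominated (best fuel).
S8: not dominated (best tolls).
S9: not dominated.
S10: not dominated (best distance).
S11: dominated by S3 (fuel 42≤42, distance 314≤499, tolls 21≤74).
Pareto-optimal: S3, S7, S8, S9, S10 → 5.

5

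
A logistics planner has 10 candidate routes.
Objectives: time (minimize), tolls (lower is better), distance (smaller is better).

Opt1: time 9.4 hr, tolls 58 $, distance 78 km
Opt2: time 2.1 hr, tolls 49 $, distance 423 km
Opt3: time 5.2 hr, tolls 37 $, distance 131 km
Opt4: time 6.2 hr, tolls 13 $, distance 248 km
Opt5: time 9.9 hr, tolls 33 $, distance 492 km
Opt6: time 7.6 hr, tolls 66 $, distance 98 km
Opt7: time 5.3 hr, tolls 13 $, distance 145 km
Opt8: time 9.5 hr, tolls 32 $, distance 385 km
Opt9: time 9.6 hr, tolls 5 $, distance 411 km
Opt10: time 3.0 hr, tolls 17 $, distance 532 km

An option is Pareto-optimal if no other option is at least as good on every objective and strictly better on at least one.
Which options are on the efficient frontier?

Opt1: not dominated (best distance).
Opt2: not dominated (best time).
Opt3: not dominated.
Opt4: dominated by Opt7 (time 5.3≤6.2, tolls 13≤13, distance 145≤248).
Opt5: dominated by Opt4 (time 6.2≤9.9, tolls 13≤33, distance 248≤492).
Opt6: not dominated.
Opt7: not dominated.
Opt8: dominated by Opt4 (time 6.2≤9.5, tolls 13≤32, distance 248≤385).
Opt9: not dominated (best tolls).
Opt10: not dominated.

Opt1, Opt2, Opt3, Opt6, Opt7, Opt9, Opt10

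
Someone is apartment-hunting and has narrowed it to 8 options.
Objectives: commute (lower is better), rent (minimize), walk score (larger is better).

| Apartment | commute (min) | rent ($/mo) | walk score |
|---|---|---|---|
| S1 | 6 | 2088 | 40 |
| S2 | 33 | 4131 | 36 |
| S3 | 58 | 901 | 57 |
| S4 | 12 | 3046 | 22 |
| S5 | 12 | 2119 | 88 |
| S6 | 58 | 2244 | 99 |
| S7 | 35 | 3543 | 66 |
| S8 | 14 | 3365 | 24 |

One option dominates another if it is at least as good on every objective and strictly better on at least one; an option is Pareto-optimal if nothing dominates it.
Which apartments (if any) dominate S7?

S5: commute 12≤35, rent 2119≤3543, walk score 88≥66 — dominates S7.
Others (S1, S2, S3, S4, S6, S8) are each worse than S7 on at least one objective.

S5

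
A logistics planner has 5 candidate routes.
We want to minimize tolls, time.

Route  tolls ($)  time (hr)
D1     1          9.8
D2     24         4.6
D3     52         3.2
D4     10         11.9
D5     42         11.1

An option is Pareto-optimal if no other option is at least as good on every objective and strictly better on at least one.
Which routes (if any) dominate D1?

D2: worse on tolls (24 vs 1).
D3: worse on tolls (52 vs 1).
D4: worse on tolls (10 vs 1).
D5: worse on tolls (42 vs 1).
No option dominates D1.

none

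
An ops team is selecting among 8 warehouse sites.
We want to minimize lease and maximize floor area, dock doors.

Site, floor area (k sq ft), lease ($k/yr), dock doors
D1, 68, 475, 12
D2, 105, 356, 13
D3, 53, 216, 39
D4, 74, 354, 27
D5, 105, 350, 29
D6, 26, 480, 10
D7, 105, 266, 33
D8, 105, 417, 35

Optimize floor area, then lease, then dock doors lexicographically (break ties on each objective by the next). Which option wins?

First maximize floor area: best is 105, kept {D2, D5, D7, D8}.
Then minimize lease: best is 266, kept {D7}.

D7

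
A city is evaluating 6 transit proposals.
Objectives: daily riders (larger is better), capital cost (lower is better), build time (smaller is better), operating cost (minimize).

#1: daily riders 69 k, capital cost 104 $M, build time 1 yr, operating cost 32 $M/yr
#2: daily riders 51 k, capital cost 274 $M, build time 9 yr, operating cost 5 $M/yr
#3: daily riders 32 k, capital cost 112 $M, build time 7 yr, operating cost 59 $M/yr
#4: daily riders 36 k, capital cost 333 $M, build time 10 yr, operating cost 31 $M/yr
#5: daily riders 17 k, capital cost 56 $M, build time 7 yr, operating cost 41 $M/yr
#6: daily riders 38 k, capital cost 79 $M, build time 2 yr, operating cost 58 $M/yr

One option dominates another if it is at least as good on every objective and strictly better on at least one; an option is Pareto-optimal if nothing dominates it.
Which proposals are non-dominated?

#1, #2, #5, #6

#1: not dominated (best daily riders).
#2: not dominated (best operating cost).
#3: dominated by #1 (daily riders 69≥32, capital cost 104≤112, build time 1≤7, operating cost 32≤59).
#4: dominated by #2 (daily riders 51≥36, capital cost 274≤333, build time 9≤10, operating cost 5≤31).
#5: not dominated (best capital cost).
#6: not dominated.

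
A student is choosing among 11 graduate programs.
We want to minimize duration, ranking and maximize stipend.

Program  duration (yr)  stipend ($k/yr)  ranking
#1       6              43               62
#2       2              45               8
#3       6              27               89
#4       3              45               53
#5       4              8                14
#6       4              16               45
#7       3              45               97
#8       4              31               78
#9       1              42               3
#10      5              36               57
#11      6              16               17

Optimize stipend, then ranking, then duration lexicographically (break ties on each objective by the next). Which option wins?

#2

First maximize stipend: best is 45, kept {#2, #4, #7}.
Then minimize ranking: best is 8, kept {#2}.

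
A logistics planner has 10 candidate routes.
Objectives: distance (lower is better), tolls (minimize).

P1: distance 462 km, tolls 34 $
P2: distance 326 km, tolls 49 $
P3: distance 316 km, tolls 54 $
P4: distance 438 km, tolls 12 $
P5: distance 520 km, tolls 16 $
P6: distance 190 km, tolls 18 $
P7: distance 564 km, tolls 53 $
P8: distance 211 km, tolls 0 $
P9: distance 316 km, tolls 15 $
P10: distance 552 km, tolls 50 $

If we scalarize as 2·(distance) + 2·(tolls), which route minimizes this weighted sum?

P6

P1: 2·462 + 2·34 = 992
P2: 2·326 + 2·49 = 750
P3: 2·316 + 2·54 = 740
P4: 2·438 + 2·12 = 900
P5: 2·520 + 2·16 = 1072
P6: 2·190 + 2·18 = 416
P7: 2·564 + 2·53 = 1234
P8: 2·211 + 2·0 = 422
P9: 2·316 + 2·15 = 662
P10: 2·552 + 2·50 = 1204
Lowest: P6 at 416.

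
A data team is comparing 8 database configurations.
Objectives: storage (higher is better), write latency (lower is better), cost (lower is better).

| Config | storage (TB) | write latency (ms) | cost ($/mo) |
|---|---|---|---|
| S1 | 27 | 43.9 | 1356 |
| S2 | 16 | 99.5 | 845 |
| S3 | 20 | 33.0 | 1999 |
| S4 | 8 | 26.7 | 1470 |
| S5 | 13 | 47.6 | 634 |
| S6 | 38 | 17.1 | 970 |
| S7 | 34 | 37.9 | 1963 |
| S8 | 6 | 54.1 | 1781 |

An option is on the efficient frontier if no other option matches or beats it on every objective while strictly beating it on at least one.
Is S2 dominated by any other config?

No

S1: worse on cost (1356 vs 845).
S3: worse on cost (1999 vs 845).
S4: worse on storage (8 vs 16).
S5: worse on storage (13 vs 16).
S6: worse on cost (970 vs 845).
S7: worse on cost (1963 vs 845).
S8: worse on storage (6 vs 16).
No option is at least as good as S2 on every objective and strictly better on one.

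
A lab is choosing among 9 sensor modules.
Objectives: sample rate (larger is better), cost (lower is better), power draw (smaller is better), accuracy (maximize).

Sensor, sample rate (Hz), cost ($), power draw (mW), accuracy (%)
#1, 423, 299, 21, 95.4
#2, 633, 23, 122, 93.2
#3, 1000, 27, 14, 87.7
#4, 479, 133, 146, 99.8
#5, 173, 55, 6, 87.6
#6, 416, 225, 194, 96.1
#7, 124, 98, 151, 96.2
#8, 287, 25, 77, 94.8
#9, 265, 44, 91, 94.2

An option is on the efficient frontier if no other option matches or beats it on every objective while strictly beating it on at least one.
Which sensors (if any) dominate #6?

#4: sample rate 479≥416, cost 133≤225, power draw 146≤194, accuracy 99.8≥96.1 — dominates #6.
Others (#1, #2, #3, #5, #7, #8, #9) are each worse than #6 on at least one objective.

#4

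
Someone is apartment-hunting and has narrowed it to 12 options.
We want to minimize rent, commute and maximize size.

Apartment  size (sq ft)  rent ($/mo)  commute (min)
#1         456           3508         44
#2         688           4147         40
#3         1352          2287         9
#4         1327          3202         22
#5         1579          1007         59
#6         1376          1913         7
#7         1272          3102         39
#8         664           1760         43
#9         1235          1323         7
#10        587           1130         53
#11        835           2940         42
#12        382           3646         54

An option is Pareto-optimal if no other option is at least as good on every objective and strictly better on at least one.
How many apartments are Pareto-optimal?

#1: dominated by #3 (size 1352≥456, rent 2287≤3508, commute 9≤44).
#2: dominated by #3 (size 1352≥688, rent 2287≤4147, commute 9≤40).
#3: dominated by #6 (size 1376≥1352, rent 1913≤2287, commute 7≤9).
#4: dominated by #3 (size 1352≥1327, rent 2287≤3202, commute 9≤22).
#5: not dominated (best size).
#6: not dominated.
#7: dominated by #3 (size 1352≥1272, rent 2287≤3102, commute 9≤39).
#8: dominated by #9 (size 1235≥664, rent 1323≤1760, commute 7≤43).
#9: not dominated.
#10: not dominated.
#11: dominated by #3 (size 1352≥835, rent 2287≤2940, commute 9≤42).
#12: dominated by #1 (size 456≥382, rent 3508≤3646, commute 44≤54).
Pareto-optimal: #5, #6, #9, #10 → 4.

4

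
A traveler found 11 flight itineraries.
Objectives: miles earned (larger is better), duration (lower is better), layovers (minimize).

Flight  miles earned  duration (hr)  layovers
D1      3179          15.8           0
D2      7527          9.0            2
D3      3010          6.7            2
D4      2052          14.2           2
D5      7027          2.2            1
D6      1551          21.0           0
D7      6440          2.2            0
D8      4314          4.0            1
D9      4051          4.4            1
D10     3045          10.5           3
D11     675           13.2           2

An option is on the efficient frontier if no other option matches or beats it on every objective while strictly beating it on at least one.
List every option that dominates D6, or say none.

D1, D7

D1: miles earned 3179≥1551, duration 15.8≤21.0, layovers 0≤0 — dominates D6.
D7: miles earned 6440≥1551, duration 2.2≤21.0, layovers 0≤0 — dominates D6.
Others (D2, D3, D4, D5, D8, D9, D10, D11) are each worse than D6 on at least one objective.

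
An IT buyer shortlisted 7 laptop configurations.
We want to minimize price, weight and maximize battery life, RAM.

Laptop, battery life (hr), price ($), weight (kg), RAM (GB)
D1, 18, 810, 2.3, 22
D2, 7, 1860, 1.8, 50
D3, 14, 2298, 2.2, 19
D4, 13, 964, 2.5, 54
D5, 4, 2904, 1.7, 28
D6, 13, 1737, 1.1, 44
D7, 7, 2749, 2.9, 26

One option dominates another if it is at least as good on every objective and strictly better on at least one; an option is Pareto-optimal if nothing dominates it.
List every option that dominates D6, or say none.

none

D1: worse on weight (2.3 vs 1.1).
D2: worse on battery life (7 vs 13).
D3: worse on price (2298 vs 1737).
D4: worse on weight (2.5 vs 1.1).
D5: worse on battery life (4 vs 13).
D7: worse on battery life (7 vs 13).
No option dominates D6.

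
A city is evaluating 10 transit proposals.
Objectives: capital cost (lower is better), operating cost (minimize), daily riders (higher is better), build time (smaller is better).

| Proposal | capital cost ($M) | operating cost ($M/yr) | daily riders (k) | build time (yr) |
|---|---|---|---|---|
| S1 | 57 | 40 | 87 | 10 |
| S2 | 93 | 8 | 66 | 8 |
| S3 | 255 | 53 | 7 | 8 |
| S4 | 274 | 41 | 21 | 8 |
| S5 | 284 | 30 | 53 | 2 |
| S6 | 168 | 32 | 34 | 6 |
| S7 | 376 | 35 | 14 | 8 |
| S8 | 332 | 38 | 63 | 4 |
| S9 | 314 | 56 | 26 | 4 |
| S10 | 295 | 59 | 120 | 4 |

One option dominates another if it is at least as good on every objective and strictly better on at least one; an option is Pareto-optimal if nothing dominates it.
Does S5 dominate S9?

S5 vs S9: capital cost 284≤314, operating cost 30≤56, daily riders 53≥26, build time 2≤4 — S5 is at least as good on every objective with at least one strict improvement.

Yes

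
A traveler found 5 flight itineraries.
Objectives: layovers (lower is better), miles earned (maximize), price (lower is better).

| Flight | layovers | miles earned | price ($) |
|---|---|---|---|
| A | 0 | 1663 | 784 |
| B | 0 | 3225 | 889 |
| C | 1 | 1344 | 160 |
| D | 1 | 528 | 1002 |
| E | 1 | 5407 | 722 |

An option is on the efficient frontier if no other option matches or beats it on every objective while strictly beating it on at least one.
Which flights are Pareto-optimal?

A, B, C, E

A: not dominated.
B: not dominated.
C: not dominated (best price).
D: dominated by A (layovers 0≤1, miles earned 1663≥528, price 784≤1002).
E: not dominated (best miles earned).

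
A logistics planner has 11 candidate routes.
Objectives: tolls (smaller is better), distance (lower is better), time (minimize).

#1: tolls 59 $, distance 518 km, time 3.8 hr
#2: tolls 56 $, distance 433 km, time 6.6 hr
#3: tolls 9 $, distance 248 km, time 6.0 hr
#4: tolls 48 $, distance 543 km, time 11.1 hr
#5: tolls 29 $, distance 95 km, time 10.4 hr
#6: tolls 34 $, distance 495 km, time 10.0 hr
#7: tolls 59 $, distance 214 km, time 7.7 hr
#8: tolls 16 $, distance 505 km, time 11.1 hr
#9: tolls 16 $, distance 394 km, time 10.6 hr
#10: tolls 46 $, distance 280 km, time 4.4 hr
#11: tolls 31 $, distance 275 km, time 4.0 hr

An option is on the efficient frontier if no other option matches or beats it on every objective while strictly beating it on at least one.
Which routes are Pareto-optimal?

#1: not dominated (best time).
#2: dominated by #3 (tolls 9≤56, distance 248≤433, time 6.0≤6.6).
#3: not dominated (best tolls).
#4: dominated by #3 (tolls 9≤48, distance 248≤543, time 6.0≤11.1).
#5: not dominated (best distance).
#6: dominated by #3 (tolls 9≤34, distance 248≤495, time 6.0≤10.0).
#7: not dominated.
#8: dominated by #3 (tolls 9≤16, distance 248≤505, time 6.0≤11.1).
#9: dominated by #3 (tolls 9≤16, distance 248≤394, time 6.0≤10.6).
#10: dominated by #11 (tolls 31≤46, distance 275≤280, time 4.0≤4.4).
#11: not dominated.

#1, #3, #5, #7, #11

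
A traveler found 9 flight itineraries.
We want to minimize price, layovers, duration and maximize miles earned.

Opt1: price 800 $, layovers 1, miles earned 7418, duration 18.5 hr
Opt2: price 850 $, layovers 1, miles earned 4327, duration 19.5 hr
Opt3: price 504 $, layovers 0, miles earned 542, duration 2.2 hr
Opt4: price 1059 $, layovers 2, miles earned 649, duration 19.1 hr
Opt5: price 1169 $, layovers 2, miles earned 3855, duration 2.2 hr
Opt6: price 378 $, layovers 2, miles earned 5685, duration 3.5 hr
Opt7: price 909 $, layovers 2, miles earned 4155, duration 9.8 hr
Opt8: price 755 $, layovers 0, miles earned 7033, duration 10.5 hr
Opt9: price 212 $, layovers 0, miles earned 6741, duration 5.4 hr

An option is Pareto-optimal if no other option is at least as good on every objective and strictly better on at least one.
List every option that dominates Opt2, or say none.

Opt1: price 800≤850, layovers 1≤1, miles earned 7418≥4327, duration 18.5≤19.5 — dominates Opt2.
Opt8: price 755≤850, layovers 0≤1, miles earned 7033≥4327, duration 10.5≤19.5 — dominates Opt2.
Opt9: price 212≤850, layovers 0≤1, miles earned 6741≥4327, duration 5.4≤19.5 — dominates Opt2.
Others (Opt3, Opt4, Opt5, Opt6, Opt7) are each worse than Opt2 on at least one objective.

Opt1, Opt8, Opt9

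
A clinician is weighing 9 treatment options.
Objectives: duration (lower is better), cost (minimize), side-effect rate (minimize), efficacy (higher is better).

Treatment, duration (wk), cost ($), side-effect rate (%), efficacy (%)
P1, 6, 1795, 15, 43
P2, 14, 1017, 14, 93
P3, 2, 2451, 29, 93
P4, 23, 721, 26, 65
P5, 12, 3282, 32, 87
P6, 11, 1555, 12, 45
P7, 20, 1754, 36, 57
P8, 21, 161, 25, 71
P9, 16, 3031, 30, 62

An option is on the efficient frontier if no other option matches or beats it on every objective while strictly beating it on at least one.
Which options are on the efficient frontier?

P1, P2, P3, P6, P8

P1: not dominated.
P2: not dominated.
P3: not dominated (best duration).
P4: dominated by P8 (duration 21≤23, cost 161≤721, side-effect rate 25≤26, efficacy 71≥65).
P5: dominated by P3 (duration 2≤12, cost 2451≤3282, side-effect rate 29≤32, efficacy 93≥87).
P6: not dominated (best side-effect rate).
P7: dominated by P2 (duration 14≤20, cost 1017≤1754, side-effect rate 14≤36, efficacy 93≥57).
P8: not dominated (best cost).
P9: dominated by P2 (duration 14≤16, cost 1017≤3031, side-effect rate 14≤30, efficacy 93≥62).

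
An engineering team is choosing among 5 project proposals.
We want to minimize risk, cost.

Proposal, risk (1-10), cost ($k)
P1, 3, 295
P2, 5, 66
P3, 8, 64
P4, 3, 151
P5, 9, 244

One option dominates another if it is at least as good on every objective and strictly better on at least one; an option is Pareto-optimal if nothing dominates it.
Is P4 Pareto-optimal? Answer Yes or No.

P1: worse on cost (295 vs 151).
P2: worse on risk (5 vs 3).
P3: worse on risk (8 vs 3).
P5: worse on risk (9 vs 3).
No option is at least as good as P4 on every objective and strictly better on one.

Yes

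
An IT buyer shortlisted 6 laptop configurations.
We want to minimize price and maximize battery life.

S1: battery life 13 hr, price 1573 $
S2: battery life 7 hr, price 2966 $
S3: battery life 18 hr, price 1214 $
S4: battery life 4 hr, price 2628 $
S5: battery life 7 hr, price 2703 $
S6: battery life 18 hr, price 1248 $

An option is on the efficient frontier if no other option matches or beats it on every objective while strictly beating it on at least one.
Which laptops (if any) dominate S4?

S1: battery life 13≥4, price 1573≤2628 — dominates S4.
S3: battery life 18≥4, price 1214≤2628 — dominates S4.
S6: battery life 18≥4, price 1248≤2628 — dominates S4.
Others (S2, S5) are each worse than S4 on at least one objective.

S1, S3, S6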